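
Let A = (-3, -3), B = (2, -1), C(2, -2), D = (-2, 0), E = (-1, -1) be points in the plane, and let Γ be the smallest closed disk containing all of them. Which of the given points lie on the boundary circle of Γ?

The minimum enclosing circle of a finite set is fixed by two of the points (as a diameter) or three (as a circumcircle).
The farthest pair is A–B with squared distance 29. The circle on this segment as diameter has centre (-0.5, -2) and r² = 29/4 = 7.25.
Check C: distance² to centre = 6.25 ≤ 7.25, so it lies inside.
All remaining points lie in this disk, and no smaller disk contains both endpoints, so this is the minimum enclosing circle.
The points at distance exactly r from the centre are A, B — 2 points.

A, B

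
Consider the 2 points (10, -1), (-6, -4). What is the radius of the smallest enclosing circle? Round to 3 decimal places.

8.139

The smallest circle enclosing two points has them as diameter endpoints.
Centre = midpoint = (2, -2.5); r² = |(10, -1)−(-6, -4)|²/4 = 265/4 = 66.25.
r = √(66.25) ≈ 8.139.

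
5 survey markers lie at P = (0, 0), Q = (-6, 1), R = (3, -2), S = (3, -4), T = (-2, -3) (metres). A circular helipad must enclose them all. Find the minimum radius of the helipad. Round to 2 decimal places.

5.15

The farthest pair is Q–S with squared distance 106. The circle on this segment as diameter has centre (-1.5, -1.5) and r² = 106/4 = 26.5.
Check P: distance² to centre = 4.5 ≤ 26.5, so it lies inside.
All remaining points lie in this disk, and no smaller disk contains both endpoints, so this is the minimum enclosing circle.
r = √(26.5) ≈ 5.15.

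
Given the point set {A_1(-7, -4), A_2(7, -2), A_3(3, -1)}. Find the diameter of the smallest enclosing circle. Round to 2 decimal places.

Side lengths²: A_1A_2² = 200, A_1A_3² = 109, A_2A_3² = 17.
Since A_1A_2² = 200 ≥ 109 + 17 = 126, the angle opposite A_1A_2 is not acute, so the smallest enclosing circle has A_1A_2 as diameter.
Centre = midpoint of A_1A_2 = (0, -3), r² = 200/4 = 50.
Diameter = 2r = 2√50 ≈ 14.14.

14.14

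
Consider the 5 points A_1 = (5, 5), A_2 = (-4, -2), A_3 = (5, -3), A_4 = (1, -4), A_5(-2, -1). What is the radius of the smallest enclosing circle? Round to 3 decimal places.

5.736

The minimum enclosing circle is determined by three boundary points: A_1, A_2, A_3.
Their circumcentre is (8/9, 1) with r² = 2665/81.
The farthest remaining point A_4 is at distance² 2026/81 ≤ 2665/81.
r = √(2665/81) ≈ 5.736.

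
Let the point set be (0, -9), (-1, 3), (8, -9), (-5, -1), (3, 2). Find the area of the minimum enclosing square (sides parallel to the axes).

The bounding box has width 13 and height 12.
An axis-aligned square enclosing the set must have side ≥ max(width, height).
So the minimum side is max(13, 12) = 13.
Area = 13² = 169.

169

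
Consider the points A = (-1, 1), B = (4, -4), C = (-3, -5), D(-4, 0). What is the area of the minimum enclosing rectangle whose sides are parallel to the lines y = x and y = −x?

In coordinates u = x + y, v = x − y the rectangle is axis-aligned; the map (x,y)→(u,v) scales areas by 2.
u-values: 0, 0, -8, -4; range = 0 − (-8) = 8.
v-values: -2, 8, 2, -4; range = 8 − (-4) = 12.
Area = (8 × 12) / 2 = 48.

48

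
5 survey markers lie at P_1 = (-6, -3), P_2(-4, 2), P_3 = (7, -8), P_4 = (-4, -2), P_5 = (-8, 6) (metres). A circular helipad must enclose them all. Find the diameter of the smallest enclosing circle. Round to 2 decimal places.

20.52

A smallest enclosing disk is always determined by at most three of the input points on its boundary.
The farthest pair is P_3–P_5 with squared distance 421. The circle on this segment as diameter has centre (-0.5, -1) and r² = 421/4 = 105.25.
Check P_1: distance² to centre = 34.25 ≤ 105.25, so it lies inside.
All remaining points lie in this disk, and no smaller disk contains both endpoints, so this is the minimum enclosing circle.
Diameter = 2r = 2√(105.25) ≈ 20.52.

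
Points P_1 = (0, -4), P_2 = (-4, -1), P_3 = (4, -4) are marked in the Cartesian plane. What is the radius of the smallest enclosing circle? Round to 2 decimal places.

Side lengths²: P_1P_2² = 25, P_1P_3² = 16, P_2P_3² = 73.
Since P_2P_3² = 73 ≥ 25 + 16 = 41, the angle opposite P_2P_3 is not acute, so the smallest enclosing circle has P_2P_3 as diameter.
Centre = midpoint of P_2P_3 = (0, -2.5), r² = 73/4 = 18.25.
r = √(18.25) ≈ 4.27.

4.27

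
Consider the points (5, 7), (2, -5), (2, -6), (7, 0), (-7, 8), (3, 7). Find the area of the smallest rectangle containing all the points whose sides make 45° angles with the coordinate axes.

184

In coordinates u = x + y, v = x − y the rectangle is axis-aligned; the map (x,y)→(u,v) scales areas by 2.
u-values: 12, -3, -4, 7, 1, 10; range = 12 − (-4) = 16.
v-values: -2, 7, 8, 7, -15, -4; range = 8 − (-15) = 23.
Area = (16 × 23) / 2 = 184.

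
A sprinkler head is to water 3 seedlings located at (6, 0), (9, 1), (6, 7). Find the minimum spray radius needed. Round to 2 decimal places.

3.54

Call the three points A, B, C in the order given.
Side lengths²: AB² = 10, AC² = 49, BC² = 45.
Since AC² = 49 < 45 + 10 = 55, the triangle is acute, so the smallest enclosing circle is the circumcircle.
Circumcentre = (6.5, 3.5), r² = 12.5.
r = √(12.5) ≈ 3.54.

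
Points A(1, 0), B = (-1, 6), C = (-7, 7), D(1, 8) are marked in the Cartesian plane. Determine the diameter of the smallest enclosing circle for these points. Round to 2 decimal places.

By Welzl's lemma the MEC is supported by two points (diametrically opposite) or three points (on a circumcircle).
The minimum enclosing circle is determined by three boundary points: A, C, D.
Their circumcentre is (-2.5625, 4) with r² = 28.69140625.
The farthest remaining point B is at distance² 6.44140625 ≤ 28.69140625.
Diameter = 2r = 2√(28.69140625) ≈ 10.71.

10.71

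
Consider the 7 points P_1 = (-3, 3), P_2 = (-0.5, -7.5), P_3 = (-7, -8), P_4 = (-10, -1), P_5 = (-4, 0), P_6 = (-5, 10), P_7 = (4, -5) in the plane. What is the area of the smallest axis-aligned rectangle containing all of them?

x ranges over [-10, 4], width 14.
y ranges over [-8, 10], height 18.
Area = 14 × 18 = 252.

252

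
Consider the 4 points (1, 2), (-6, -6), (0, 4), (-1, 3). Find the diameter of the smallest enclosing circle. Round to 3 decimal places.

By Welzl's lemma the MEC is supported by two points (diametrically opposite) or three points (on a circumcircle).
The farthest pair is (-6, -6)–(0, 4) with squared distance 136. The circle on this segment as diameter has centre (-3, -1) and r² = 136/4 = 34.
Check (1, 2): distance² to centre = 25 ≤ 34, so it lies inside.
All remaining points lie in this disk, and no smaller disk contains both endpoints, so this is the minimum enclosing circle.
Diameter = 2r = 2√34 ≈ 11.662.

11.662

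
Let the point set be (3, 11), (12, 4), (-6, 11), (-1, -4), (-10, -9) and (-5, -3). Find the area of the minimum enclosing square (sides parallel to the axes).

484

The bounding box has width 22 and height 20.
An axis-aligned square enclosing the set must have side ≥ max(width, height).
So the minimum side is max(22, 20) = 22.
Area = 22² = 484.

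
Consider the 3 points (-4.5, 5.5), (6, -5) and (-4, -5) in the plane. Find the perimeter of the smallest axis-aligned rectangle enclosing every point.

42

Width = max x − min x = 6 − (-4.5) = 10.5.
Height = max y − min y = 5.5 − (-5) = 10.5.
Perimeter = 2(10.5 + 10.5) = 42.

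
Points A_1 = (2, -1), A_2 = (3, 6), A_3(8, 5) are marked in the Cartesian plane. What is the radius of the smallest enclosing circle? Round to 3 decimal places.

Side lengths²: A_1A_2² = 50, A_1A_3² = 72, A_2A_3² = 26.
Since A_1A_3² = 72 < 50 + 26 = 76, the triangle is acute, so the smallest enclosing circle is the circumcircle.
Circumcentre = (29/6, 13/6), r² = 325/18.
r = √(325/18) ≈ 4.249.

4.249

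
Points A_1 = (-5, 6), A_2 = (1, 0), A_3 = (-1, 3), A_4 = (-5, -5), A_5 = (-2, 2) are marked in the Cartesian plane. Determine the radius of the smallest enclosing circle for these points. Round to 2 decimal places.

5.52

By Welzl's lemma the MEC is supported by two points (diametrically opposite) or three points (on a circumcircle).
The minimum enclosing circle is determined by three boundary points: A_1, A_2, A_4.
Their circumcentre is (-4.5, 0.5) with r² = 30.5.
The farthest remaining point A_3 is at distance² 18.5 ≤ 30.5.
r = √(30.5) ≈ 5.52.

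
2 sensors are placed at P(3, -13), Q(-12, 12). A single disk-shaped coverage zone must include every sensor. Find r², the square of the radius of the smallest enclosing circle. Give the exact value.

212.5

The smallest circle enclosing two points has them as diameter endpoints.
Centre = midpoint = (-4.5, -0.5); r² = |PQ|²/4 = 850/4 = 212.5.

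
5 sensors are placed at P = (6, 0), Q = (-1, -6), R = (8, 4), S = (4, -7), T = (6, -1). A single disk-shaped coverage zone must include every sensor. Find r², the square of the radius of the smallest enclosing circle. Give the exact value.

45.25

The minimum enclosing circle of a finite set is fixed by two of the points (as a diameter) or three (as a circumcircle).
The farthest pair is Q–R with squared distance 181. The circle on this segment as diameter has centre (3.5, -1) and r² = 181/4 = 45.25.
Check P: distance² to centre = 7.25 ≤ 45.25, so it lies inside.
All remaining points lie in this disk, and no smaller disk contains both endpoints, so this is the minimum enclosing circle.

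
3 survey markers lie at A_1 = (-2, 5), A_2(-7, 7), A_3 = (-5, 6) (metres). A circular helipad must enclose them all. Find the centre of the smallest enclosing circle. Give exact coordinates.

Side lengths²: A_1A_2² = 29, A_1A_3² = 10, A_2A_3² = 5.
Since A_1A_2² = 29 ≥ 10 + 5 = 15, the angle opposite A_1A_2 is not acute, so the smallest enclosing circle has A_1A_2 as diameter.
Centre = midpoint of A_1A_2 = (-4.5, 6), r² = 29/4 = 7.25.
Centre = (-4.5, 6).

(-4.5, 6)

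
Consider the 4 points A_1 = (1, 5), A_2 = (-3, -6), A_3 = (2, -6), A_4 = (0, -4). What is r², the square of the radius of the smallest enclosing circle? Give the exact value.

The minimum enclosing circle of a finite set is fixed by two of the points (as a diameter) or three (as a circumcircle).
The minimum enclosing circle is determined by three boundary points: A_1, A_2, A_3.
Their circumcentre is (-0.5, -15/22) with r² = 8357/242.
The farthest remaining point A_4 is at distance² 2725/242 ≤ 8357/242.

8357/242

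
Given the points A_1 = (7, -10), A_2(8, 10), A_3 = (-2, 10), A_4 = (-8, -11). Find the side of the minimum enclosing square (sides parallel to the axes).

21

The bounding box has width 16 and height 21.
An axis-aligned square enclosing the set must have side ≥ max(width, height).
So the minimum side is max(16, 21) = 21.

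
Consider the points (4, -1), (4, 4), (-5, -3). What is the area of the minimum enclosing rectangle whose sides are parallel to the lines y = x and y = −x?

In coordinates u = x + y, v = x − y the rectangle is axis-aligned; the map (x,y)→(u,v) scales areas by 2.
u-values: 3, 8, -8; range = 8 − (-8) = 16.
v-values: 5, 0, -2; range = 5 − (-2) = 7.
Area = (16 × 7) / 2 = 56.

56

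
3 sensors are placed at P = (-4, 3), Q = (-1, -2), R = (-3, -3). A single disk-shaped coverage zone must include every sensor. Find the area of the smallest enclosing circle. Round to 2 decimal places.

29.23

Side lengths²: PQ² = 34, PR² = 37, QR² = 5.
Since PR² = 37 < 34 + 5 = 39, the triangle is acute, so the smallest enclosing circle is the circumcircle.
Circumcentre = (-85/26, 1/26), r² = 3145/338.
Area = π·r² = π·3145/338 ≈ 29.23.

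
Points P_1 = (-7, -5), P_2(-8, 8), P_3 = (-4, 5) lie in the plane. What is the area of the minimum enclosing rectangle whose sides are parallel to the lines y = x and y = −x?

In coordinates u = x + y, v = x − y the rectangle is axis-aligned; the map (x,y)→(u,v) scales areas by 2.
u-values: -12, 0, 1; range = 1 − (-12) = 13.
v-values: -2, -16, -9; range = -2 − (-16) = 14.
Area = (13 × 14) / 2 = 91.

91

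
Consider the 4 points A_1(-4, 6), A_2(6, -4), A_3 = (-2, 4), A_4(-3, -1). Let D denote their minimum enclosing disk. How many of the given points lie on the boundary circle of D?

2

A smallest enclosing disk is always determined by at most three of the input points on its boundary.
The farthest pair is A_1–A_2 with squared distance 200. The circle on this segment as diameter has centre (1, 1) and r² = 200/4 = 50.
Check A_3: distance² to centre = 18 ≤ 50, so it lies inside.
All remaining points lie in this disk, and no smaller disk contains both endpoints, so this is the minimum enclosing circle.
The points at distance exactly r from the centre are A_1, A_2 — 2 points.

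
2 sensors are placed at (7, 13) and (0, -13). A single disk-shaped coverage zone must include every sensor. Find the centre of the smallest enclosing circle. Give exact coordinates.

The smallest circle enclosing two points has them as diameter endpoints.
Centre = midpoint = (3.5, 0); r² = |(7, 13)−(0, -13)|²/4 = 725/4 = 181.25.
Centre = (3.5, 0).

(3.5, 0)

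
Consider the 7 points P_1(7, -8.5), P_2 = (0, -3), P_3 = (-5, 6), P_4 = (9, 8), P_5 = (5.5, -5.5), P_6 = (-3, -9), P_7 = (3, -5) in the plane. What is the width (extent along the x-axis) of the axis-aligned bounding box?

max x = 9, min x = -5, so width = 14.

14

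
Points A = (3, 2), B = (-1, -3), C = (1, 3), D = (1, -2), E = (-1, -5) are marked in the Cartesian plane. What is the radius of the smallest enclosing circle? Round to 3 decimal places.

By Welzl's lemma the MEC is supported by two points (diametrically opposite) or three points (on a circumcircle).
The minimum enclosing circle is determined by three boundary points: A, C, E.
Their circumcentre is (2/9, -19/18) with r² = 5525/324.
The farthest remaining point B is at distance² 1709/324 ≤ 5525/324.
r = √(5525/324) ≈ 4.129.

4.129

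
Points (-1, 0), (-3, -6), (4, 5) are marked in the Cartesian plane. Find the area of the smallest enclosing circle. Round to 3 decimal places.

133.518

Call the three points A, B, C in the order given.
Side lengths²: AB² = 40, AC² = 50, BC² = 170.
Since BC² = 170 ≥ 50 + 40 = 90, the angle opposite BC is not acute, so the smallest enclosing circle has BC as diameter.
Centre = midpoint of BC = (0.5, -0.5), r² = 170/4 = 42.5.
Area = π·r² = π·42.5 ≈ 133.518.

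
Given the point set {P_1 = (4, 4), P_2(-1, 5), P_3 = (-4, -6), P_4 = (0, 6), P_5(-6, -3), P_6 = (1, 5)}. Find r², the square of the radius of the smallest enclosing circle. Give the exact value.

A smallest enclosing disk is always determined by at most three of the input points on its boundary.
The minimum enclosing circle is determined by three boundary points: P_1, P_3, P_4.
Their circumcentre is (-5/7, -3/7) with r² = 2050/49.
The farthest remaining point P_5 is at distance² 1693/49 ≤ 2050/49.

2050/49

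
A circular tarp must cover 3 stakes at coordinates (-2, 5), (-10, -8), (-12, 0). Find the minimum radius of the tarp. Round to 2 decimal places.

7.63

Call the three points A, B, C in the order given.
Side lengths²: AB² = 233, AC² = 125, BC² = 68.
Since AB² = 233 ≥ 125 + 68 = 193, the angle opposite AB is not acute, so the smallest enclosing circle has AB as diameter.
Centre = midpoint of AB = (-6, -1.5), r² = 233/4 = 58.25.
r = √(58.25) ≈ 7.63.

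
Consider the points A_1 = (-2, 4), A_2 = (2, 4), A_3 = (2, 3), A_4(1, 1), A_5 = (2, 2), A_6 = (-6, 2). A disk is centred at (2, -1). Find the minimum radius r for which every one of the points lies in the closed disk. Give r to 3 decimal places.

8.544

The required radius is the distance from (2, -1) to the farthest point.
Squared distances: 41, 25, 16, 5, 9, 73.
Maximum is 73, attained at A_6.
r = √73 ≈ 8.544.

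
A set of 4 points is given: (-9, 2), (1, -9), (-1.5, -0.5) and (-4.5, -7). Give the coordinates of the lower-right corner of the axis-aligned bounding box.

x-range [-9, 1], y-range [-9, 2].
The lower-right corner is (1, -9).

(1, -9)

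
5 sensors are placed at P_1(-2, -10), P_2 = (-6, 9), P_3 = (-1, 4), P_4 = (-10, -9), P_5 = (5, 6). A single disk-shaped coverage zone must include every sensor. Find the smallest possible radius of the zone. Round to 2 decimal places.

A smallest enclosing disk is always determined by at most three of the input points on its boundary.
The minimum enclosing circle is determined by three boundary points: P_2, P_4, P_5.
Their circumcentre is (-20/7, -8/7) with r² = 5525/49.
The farthest remaining point P_1 is at distance² 3880/49 ≤ 5525/49.
r = √(5525/49) ≈ 10.62.

10.62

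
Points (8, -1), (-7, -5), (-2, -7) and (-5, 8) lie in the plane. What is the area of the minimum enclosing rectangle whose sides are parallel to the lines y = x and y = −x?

In coordinates u = x + y, v = x − y the rectangle is axis-aligned; the map (x,y)→(u,v) scales areas by 2.
u-values: 7, -12, -9, 3; range = 7 − (-12) = 19.
v-values: 9, -2, 5, -13; range = 9 − (-13) = 22.
Area = (19 × 22) / 2 = 209.

209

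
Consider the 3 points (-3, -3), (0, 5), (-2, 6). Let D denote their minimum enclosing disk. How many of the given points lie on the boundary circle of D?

2

Call the three points A, B, C in the order given.
Side lengths²: AB² = 73, AC² = 82, BC² = 5.
Since AC² = 82 ≥ 73 + 5 = 78, the angle opposite AC is not acute, so the smallest enclosing circle has AC as diameter.
Centre = midpoint of AC = (-2.5, 1.5), r² = 82/4 = 20.5.
The points at distance exactly r from the centre are (-3, -3), (-2, 6) — 2 points.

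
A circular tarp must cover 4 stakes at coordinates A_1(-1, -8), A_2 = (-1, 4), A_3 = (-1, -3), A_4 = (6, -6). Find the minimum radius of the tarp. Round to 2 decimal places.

A smallest enclosing disk is always determined by at most three of the input points on its boundary.
The minimum enclosing circle is determined by three boundary points: A_1, A_2, A_4.
Their circumcentre is (15/14, -2) with r² = 7897/196.
The farthest remaining point A_3 is at distance² 1037/196 ≤ 7897/196.
r = √(7897/196) ≈ 6.35.

6.35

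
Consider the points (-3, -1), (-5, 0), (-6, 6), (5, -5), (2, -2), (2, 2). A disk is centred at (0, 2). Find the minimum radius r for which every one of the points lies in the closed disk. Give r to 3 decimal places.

The required radius is the distance from (0, 2) to the farthest point.
Squared distances: 18, 29, 52, 74, 20, 4.
Maximum is 74, attained at (5, -5).
r = √74 ≈ 8.602.

8.602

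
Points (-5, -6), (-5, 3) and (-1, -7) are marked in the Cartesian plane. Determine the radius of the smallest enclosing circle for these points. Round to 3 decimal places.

Call the three points A, B, C in the order given.
Side lengths²: AB² = 81, AC² = 17, BC² = 116.
Since BC² = 116 ≥ 81 + 17 = 98, the angle opposite BC is not acute, so the smallest enclosing circle has BC as diameter.
Centre = midpoint of BC = (-3, -2), r² = 116/4 = 29.
r = √29 ≈ 5.385.

5.385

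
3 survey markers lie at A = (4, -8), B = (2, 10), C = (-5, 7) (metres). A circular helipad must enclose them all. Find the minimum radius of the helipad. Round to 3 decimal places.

Side lengths²: AB² = 328, AC² = 306, BC² = 58.
Since AB² = 328 < 306 + 58 = 364, the triangle is acute, so the smallest enclosing circle is the circumcircle.
Circumcentre = (39/22, 19/22), r² = 20213/242.
r = √(20213/242) ≈ 9.139.

9.139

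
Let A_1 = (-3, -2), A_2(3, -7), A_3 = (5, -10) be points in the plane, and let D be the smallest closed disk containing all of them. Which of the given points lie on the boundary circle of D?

A_1, A_3

Side lengths²: A_1A_2² = 61, A_1A_3² = 128, A_2A_3² = 13.
Since A_1A_3² = 128 ≥ 61 + 13 = 74, the angle opposite A_1A_3 is not acute, so the smallest enclosing circle has A_1A_3 as diameter.
Centre = midpoint of A_1A_3 = (1, -6), r² = 128/4 = 32.
The points at distance exactly r from the centre are A_1, A_3 — 2 points.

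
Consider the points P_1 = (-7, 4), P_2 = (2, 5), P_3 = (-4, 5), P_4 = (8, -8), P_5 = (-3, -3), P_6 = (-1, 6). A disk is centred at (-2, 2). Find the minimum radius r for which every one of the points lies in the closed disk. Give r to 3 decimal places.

14.142

The required radius is the distance from (-2, 2) to the farthest point.
Squared distances: 29, 25, 13, 200, 26, 17.
Maximum is 200, attained at P_4.
r = √200 ≈ 14.142.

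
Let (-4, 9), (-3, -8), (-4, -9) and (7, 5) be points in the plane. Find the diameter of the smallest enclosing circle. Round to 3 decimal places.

18.945

The minimum enclosing circle is determined by three boundary points: (-4, 9), (-4, -9), (7, 5).
Their circumcentre is (-23/22, 0) with r² = 43429/484.
The farthest remaining point (-3, -8) is at distance² 32825/484 ≤ 43429/484.
Diameter = 2r = 2√(43429/484) ≈ 18.945.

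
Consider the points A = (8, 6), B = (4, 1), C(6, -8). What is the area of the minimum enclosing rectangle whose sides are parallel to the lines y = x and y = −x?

In coordinates u = x + y, v = x − y the rectangle is axis-aligned; the map (x,y)→(u,v) scales areas by 2.
u-values: 14, 5, -2; range = 14 − (-2) = 16.
v-values: 2, 3, 14; range = 14 − 2 = 12.
Area = (16 × 12) / 2 = 96.

96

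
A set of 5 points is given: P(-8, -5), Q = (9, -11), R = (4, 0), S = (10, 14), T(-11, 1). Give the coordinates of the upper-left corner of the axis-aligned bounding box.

(-11, 14)

x-range [-11, 10], y-range [-11, 14].
The upper-left corner is (-11, 14).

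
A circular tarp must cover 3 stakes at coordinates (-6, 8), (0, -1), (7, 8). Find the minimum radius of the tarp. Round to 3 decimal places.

Call the three points A, B, C in the order given.
Side lengths²: AB² = 117, AC² = 169, BC² = 130.
Since AC² = 169 < 130 + 117 = 247, the triangle is acute, so the smallest enclosing circle is the circumcircle.
Circumcentre = (0.5, 35/6), r² = 845/18.
r = √(845/18) ≈ 6.852.

6.852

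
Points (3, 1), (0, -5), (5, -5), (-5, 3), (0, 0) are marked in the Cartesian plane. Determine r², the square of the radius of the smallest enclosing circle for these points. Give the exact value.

41

The minimum enclosing circle of a finite set is fixed by two of the points (as a diameter) or three (as a circumcircle).
The farthest pair is (5, -5)–(-5, 3) with squared distance 164. The circle on this segment as diameter has centre (0, -1) and r² = 164/4 = 41.
Check (3, 1): distance² to centre = 13 ≤ 41, so it lies inside.
All remaining points lie in this disk, and no smaller disk contains both endpoints, so this is the minimum enclosing circle.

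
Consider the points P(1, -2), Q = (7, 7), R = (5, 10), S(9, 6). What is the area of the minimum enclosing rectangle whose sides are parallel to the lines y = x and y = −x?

64

In coordinates u = x + y, v = x − y the rectangle is axis-aligned; the map (x,y)→(u,v) scales areas by 2.
u-values: -1, 14, 15, 15; range = 15 − (-1) = 16.
v-values: 3, 0, -5, 3; range = 3 − (-5) = 8.
Area = (16 × 8) / 2 = 64.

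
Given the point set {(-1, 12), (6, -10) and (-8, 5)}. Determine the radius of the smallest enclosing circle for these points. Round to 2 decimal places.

Call the three points A, B, C in the order given.
Side lengths²: AB² = 533, AC² = 98, BC² = 421.
Since AB² = 533 ≥ 421 + 98 = 519, the angle opposite AB is not acute, so the smallest enclosing circle has AB as diameter.
Centre = midpoint of AB = (2.5, 1), r² = 533/4 = 133.25.
r = √(133.25) ≈ 11.54.

11.54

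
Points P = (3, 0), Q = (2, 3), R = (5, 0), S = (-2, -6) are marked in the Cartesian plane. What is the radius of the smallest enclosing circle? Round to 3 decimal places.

4.939

A smallest enclosing disk is always determined by at most three of the input points on its boundary.
The minimum enclosing circle is determined by three boundary points: Q, R, S.
Their circumcentre is (9/26, -43/26) with r² = 8245/338.
The farthest remaining point P is at distance² 3305/338 ≤ 8245/338.
r = √(8245/338) ≈ 4.939.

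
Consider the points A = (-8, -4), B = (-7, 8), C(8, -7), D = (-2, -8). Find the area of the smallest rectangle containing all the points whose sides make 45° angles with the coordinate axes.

In coordinates u = x + y, v = x − y the rectangle is axis-aligned; the map (x,y)→(u,v) scales areas by 2.
u-values: -12, 1, 1, -10; range = 1 − (-12) = 13.
v-values: -4, -15, 15, 6; range = 15 − (-15) = 30.
Area = (13 × 30) / 2 = 195.

195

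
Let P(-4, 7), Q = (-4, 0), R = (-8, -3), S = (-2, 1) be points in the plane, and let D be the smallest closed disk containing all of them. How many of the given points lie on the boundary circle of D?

2

The farthest pair is P–R with squared distance 116. The circle on this segment as diameter has centre (-6, 2) and r² = 116/4 = 29.
Check Q: distance² to centre = 8 ≤ 29, so it lies inside.
All remaining points lie in this disk, and no smaller disk contains both endpoints, so this is the minimum enclosing circle.
The points at distance exactly r from the centre are P, R — 2 points.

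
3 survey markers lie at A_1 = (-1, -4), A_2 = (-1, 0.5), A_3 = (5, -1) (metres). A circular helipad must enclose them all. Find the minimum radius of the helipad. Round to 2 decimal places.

Side lengths²: A_1A_2² = 20.25, A_1A_3² = 45, A_2A_3² = 38.25.
Since A_1A_3² = 45 < 38.25 + 20.25 = 58.5, the triangle is acute, so the smallest enclosing circle is the circumcircle.
Circumcentre = (1.625, -1.75), r² = 11.953125.
r = √(11.953125) ≈ 3.46.

3.46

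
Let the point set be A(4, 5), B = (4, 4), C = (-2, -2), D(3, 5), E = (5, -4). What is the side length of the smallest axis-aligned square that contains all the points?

9

The bounding box has width 7 and height 9.
An axis-aligned square enclosing the set must have side ≥ max(width, height).
So the minimum side is max(7, 9) = 9.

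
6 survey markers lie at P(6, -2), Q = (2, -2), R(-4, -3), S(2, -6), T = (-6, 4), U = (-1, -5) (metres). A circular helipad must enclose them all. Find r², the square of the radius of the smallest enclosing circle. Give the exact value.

410/9

The minimum enclosing circle of a finite set is fixed by two of the points (as a diameter) or three (as a circumcircle).
The minimum enclosing circle is determined by three boundary points: P, S, T.
Their circumcentre is (-1/3, 1/3) with r² = 410/9.
The farthest remaining point U is at distance² 260/9 ≤ 410/9.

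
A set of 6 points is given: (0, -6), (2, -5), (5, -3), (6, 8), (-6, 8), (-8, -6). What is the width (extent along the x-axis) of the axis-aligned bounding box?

max x = 6, min x = -8, so width = 14.

14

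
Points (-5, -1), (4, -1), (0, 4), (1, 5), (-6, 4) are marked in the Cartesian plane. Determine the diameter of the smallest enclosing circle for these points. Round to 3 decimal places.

The farthest pair is (4, -1)–(-6, 4) with squared distance 125. The circle on this segment as diameter has centre (-1, 1.5) and r² = 125/4 = 31.25.
Check (-5, -1): distance² to centre = 22.25 ≤ 31.25, so it lies inside.
All remaining points lie in this disk, and no smaller disk contains both endpoints, so this is the minimum enclosing circle.
Diameter = 2r = 2√(31.25) ≈ 11.180.

11.180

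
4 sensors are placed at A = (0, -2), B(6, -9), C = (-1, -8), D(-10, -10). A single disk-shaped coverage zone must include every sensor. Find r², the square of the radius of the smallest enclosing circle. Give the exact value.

64.25

By Welzl's lemma the MEC is supported by two points (diametrically opposite) or three points (on a circumcircle).
The farthest pair is B–D with squared distance 257. The circle on this segment as diameter has centre (-2, -9.5) and r² = 257/4 = 64.25.
Check A: distance² to centre = 60.25 ≤ 64.25, so it lies inside.
All remaining points lie in this disk, and no smaller disk contains both endpoints, so this is the minimum enclosing circle.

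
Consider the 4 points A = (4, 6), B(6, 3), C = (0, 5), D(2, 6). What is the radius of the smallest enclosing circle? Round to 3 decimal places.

3.162

The minimum enclosing circle of a finite set is fixed by two of the points (as a diameter) or three (as a circumcircle).
The farthest pair is B–C with squared distance 40. The circle on this segment as diameter has centre (3, 4) and r² = 40/4 = 10.
Check A: distance² to centre = 5 ≤ 10, so it lies inside.
All remaining points lie in this disk, and no smaller disk contains both endpoints, so this is the minimum enclosing circle.
r = √10 ≈ 3.162.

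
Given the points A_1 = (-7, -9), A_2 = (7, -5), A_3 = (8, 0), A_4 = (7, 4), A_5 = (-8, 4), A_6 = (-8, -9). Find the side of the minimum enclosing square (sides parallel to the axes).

16

The bounding box has width 16 and height 13.
An axis-aligned square enclosing the set must have side ≥ max(width, height).
So the minimum side is max(16, 13) = 16.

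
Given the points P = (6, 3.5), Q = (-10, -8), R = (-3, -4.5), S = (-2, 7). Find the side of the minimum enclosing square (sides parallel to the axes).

The bounding box has width 16 and height 15.
An axis-aligned square enclosing the set must have side ≥ max(width, height).
So the minimum side is max(16, 15) = 16.

16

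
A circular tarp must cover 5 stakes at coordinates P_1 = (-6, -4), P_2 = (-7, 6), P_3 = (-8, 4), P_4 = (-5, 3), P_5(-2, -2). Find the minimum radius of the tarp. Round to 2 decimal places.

5.05

The minimum enclosing circle of a finite set is fixed by two of the points (as a diameter) or three (as a circumcircle).
The minimum enclosing circle is determined by three boundary points: P_1, P_2, P_5.
Their circumcentre is (-253/42, 22/21) with r² = 44945/1764.
The farthest remaining point P_3 is at distance² 22265/1764 ≤ 44945/1764.
r = √(44945/1764) ≈ 5.05.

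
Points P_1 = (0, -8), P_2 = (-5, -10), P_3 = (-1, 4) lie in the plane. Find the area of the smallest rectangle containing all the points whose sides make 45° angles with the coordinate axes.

In coordinates u = x + y, v = x − y the rectangle is axis-aligned; the map (x,y)→(u,v) scales areas by 2.
u-values: -8, -15, 3; range = 3 − (-15) = 18.
v-values: 8, 5, -5; range = 8 − (-5) = 13.
Area = (18 × 13) / 2 = 117.

117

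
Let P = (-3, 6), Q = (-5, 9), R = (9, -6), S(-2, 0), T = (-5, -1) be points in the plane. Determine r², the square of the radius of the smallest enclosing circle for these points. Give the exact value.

105.25

By Welzl's lemma the MEC is supported by two points (diametrically opposite) or three points (on a circumcircle).
The farthest pair is Q–R with squared distance 421. The circle on this segment as diameter has centre (2, 1.5) and r² = 421/4 = 105.25.
Check P: distance² to centre = 45.25 ≤ 105.25, so it lies inside.
All remaining points lie in this disk, and no smaller disk contains both endpoints, so this is the minimum enclosing circle.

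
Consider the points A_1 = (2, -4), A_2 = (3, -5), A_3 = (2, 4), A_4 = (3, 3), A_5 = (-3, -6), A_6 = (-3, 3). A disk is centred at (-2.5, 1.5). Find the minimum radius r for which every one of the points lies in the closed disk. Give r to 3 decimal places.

The required radius is the distance from (-2.5, 1.5) to the farthest point.
Squared distances: 50.5, 72.5, 26.5, 32.5, 56.5, 2.5.
Maximum is 72.5, attained at A_2.
r = √(72.5) ≈ 8.515.

8.515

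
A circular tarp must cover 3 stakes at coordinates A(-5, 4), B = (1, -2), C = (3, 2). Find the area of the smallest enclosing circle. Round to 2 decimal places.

Side lengths²: AB² = 72, AC² = 68, BC² = 20.
Since AB² = 72 < 68 + 20 = 88, the triangle is acute, so the smallest enclosing circle is the circumcircle.
Circumcentre = (-4/3, 5/3), r² = 170/9.
Area = π·r² = π·170/9 ≈ 59.34.

59.34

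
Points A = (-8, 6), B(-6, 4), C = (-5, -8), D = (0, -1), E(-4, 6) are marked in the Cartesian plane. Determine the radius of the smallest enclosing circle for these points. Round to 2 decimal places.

The minimum enclosing circle of a finite set is fixed by two of the points (as a diameter) or three (as a circumcircle).
The minimum enclosing circle is determined by three boundary points: A, C, E.
Their circumcentre is (-6, -25/28) with r² = 40385/784.
The farthest remaining point D is at distance² 28233/784 ≤ 40385/784.
r = √(40385/784) ≈ 7.18.

7.18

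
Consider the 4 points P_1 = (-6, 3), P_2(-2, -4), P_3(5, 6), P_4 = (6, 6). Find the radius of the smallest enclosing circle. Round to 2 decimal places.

6.65

A smallest enclosing disk is always determined by at most three of the input points on its boundary.
The minimum enclosing circle is determined by three boundary points: P_1, P_2, P_4.
Their circumcentre is (0.59375, 2.125) with r² = 44.2431640625.
The farthest remaining point P_3 is at distance² 34.4306640625 ≤ 44.2431640625.
r = √(44.2431640625) ≈ 6.65.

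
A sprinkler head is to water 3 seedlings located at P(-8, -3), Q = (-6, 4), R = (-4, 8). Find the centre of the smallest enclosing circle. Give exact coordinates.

Side lengths²: PQ² = 53, PR² = 137, QR² = 20.
Since PR² = 137 ≥ 53 + 20 = 73, the angle opposite PR is not acute, so the smallest enclosing circle has PR as diameter.
Centre = midpoint of PR = (-6, 2.5), r² = 137/4 = 34.25.
Centre = (-6, 2.5).

(-6, 2.5)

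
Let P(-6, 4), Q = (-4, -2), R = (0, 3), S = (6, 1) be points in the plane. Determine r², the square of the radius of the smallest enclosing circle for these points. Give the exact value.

A smallest enclosing disk is always determined by at most three of the input points on its boundary.
The farthest pair is P–S with squared distance 153. The circle on this segment as diameter has centre (0, 2.5) and r² = 153/4 = 38.25.
Check Q: distance² to centre = 36.25 ≤ 38.25, so it lies inside.
All remaining points lie in this disk, and no smaller disk contains both endpoints, so this is the minimum enclosing circle.

38.25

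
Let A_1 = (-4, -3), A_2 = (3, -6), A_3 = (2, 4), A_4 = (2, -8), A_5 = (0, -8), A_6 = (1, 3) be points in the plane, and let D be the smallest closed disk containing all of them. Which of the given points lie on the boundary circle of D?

The farthest pair is A_3–A_5 with squared distance 148. The circle on this segment as diameter has centre (1, -2) and r² = 148/4 = 37.
Check A_1: distance² to centre = 26 ≤ 37, so it lies inside.
All remaining points lie in this disk, and no smaller disk contains both endpoints, so this is the minimum enclosing circle.
The points at distance exactly r from the centre are A_3, A_4, A_5 — 3 points.

A_3, A_4, A_5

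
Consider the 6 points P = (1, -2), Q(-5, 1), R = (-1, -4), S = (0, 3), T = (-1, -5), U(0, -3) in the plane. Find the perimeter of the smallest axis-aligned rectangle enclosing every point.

Width = max x − min x = 1 − (-5) = 6.
Height = max y − min y = 3 − (-5) = 8.
Perimeter = 2(6 + 8) = 28.

28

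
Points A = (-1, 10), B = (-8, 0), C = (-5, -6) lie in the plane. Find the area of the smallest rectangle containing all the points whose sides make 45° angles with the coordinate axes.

120

In coordinates u = x + y, v = x − y the rectangle is axis-aligned; the map (x,y)→(u,v) scales areas by 2.
u-values: 9, -8, -11; range = 9 − (-11) = 20.
v-values: -11, -8, 1; range = 1 − (-11) = 12.
Area = (20 × 12) / 2 = 120.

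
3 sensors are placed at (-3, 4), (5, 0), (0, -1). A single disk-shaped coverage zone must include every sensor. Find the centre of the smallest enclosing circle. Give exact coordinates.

Call the three points A, B, C in the order given.
Side lengths²: AB² = 80, AC² = 34, BC² = 26.
Since AB² = 80 ≥ 34 + 26 = 60, the angle opposite AB is not acute, so the smallest enclosing circle has AB as diameter.
Centre = midpoint of AB = (1, 2), r² = 80/4 = 20.
Centre = (1, 2).

(1, 2)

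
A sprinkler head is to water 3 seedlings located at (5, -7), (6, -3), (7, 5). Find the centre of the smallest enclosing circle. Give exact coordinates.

(6, -1)

Call the three points A, B, C in the order given.
Side lengths²: AB² = 17, AC² = 148, BC² = 65.
Since AC² = 148 ≥ 65 + 17 = 82, the angle opposite AC is not acute, so the smallest enclosing circle has AC as diameter.
Centre = midpoint of AC = (6, -1), r² = 148/4 = 37.
Centre = (6, -1).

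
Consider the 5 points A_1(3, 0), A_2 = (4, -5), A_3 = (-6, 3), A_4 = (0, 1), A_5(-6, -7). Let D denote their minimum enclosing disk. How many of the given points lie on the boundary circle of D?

3

The minimum enclosing circle of a finite set is fixed by two of the points (as a diameter) or three (as a circumcircle).
The minimum enclosing circle is determined by three boundary points: A_2, A_3, A_5.
Their circumcentre is (-1.8, -2) with r² = 42.64.
The farthest remaining point A_1 is at distance² 27.04 ≤ 42.64.
The points at distance exactly r from the centre are A_2, A_3, A_5 — 3 points.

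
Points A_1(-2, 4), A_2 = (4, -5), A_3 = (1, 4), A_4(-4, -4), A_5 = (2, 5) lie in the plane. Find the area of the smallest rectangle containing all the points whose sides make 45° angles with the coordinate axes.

In coordinates u = x + y, v = x − y the rectangle is axis-aligned; the map (x,y)→(u,v) scales areas by 2.
u-values: 2, -1, 5, -8, 7; range = 7 − (-8) = 15.
v-values: -6, 9, -3, 0, -3; range = 9 − (-6) = 15.
Area = (15 × 15) / 2 = 112.5.

112.5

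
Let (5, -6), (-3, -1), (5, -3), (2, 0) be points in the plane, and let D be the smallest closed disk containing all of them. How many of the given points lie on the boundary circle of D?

2

The minimum enclosing circle of a finite set is fixed by two of the points (as a diameter) or three (as a circumcircle).
The farthest pair is (5, -6)–(-3, -1) with squared distance 89. The circle on this segment as diameter has centre (1, -3.5) and r² = 89/4 = 22.25.
Check (5, -3): distance² to centre = 16.25 ≤ 22.25, so it lies inside.
All remaining points lie in this disk, and no smaller disk contains both endpoints, so this is the minimum enclosing circle.
The points at distance exactly r from the centre are (5, -6), (-3, -1) — 2 points.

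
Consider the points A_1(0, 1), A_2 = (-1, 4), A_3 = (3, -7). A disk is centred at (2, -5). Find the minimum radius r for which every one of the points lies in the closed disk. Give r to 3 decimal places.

The required radius is the distance from (2, -5) to the farthest point.
Squared distances: 40, 90, 5.
Maximum is 90, attained at A_2.
r = √90 ≈ 9.487.

9.487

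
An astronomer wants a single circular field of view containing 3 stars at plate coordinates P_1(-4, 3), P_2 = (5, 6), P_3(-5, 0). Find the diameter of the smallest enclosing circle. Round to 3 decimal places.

11.662

Side lengths²: P_1P_2² = 90, P_1P_3² = 10, P_2P_3² = 136.
Since P_2P_3² = 136 ≥ 90 + 10 = 100, the angle opposite P_2P_3 is not acute, so the smallest enclosing circle has P_2P_3 as diameter.
Centre = midpoint of P_2P_3 = (0, 3), r² = 136/4 = 34.
Diameter = 2r = 2√34 ≈ 11.662.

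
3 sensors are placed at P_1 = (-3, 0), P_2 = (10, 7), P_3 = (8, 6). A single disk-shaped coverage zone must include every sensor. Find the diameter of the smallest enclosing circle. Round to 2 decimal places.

Side lengths²: P_1P_2² = 218, P_1P_3² = 157, P_2P_3² = 5.
Since P_1P_2² = 218 ≥ 157 + 5 = 162, the angle opposite P_1P_2 is not acute, so the smallest enclosing circle has P_1P_2 as diameter.
Centre = midpoint of P_1P_2 = (3.5, 3.5), r² = 218/4 = 54.5.
Diameter = 2r = 2√(54.5) ≈ 14.76.

14.76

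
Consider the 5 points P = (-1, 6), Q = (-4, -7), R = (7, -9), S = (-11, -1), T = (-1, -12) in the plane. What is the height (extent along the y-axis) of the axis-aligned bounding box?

max y = 6, min y = -12, so height = 18.

18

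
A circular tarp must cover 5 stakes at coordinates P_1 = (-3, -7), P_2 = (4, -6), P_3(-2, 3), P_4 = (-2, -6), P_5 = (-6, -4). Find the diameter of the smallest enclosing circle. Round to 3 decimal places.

The minimum enclosing circle of a finite set is fixed by two of the points (as a diameter) or three (as a circumcircle).
The minimum enclosing circle is determined by three boundary points: P_2, P_3, P_5.
Their circumcentre is (-0.5, -2.5) with r² = 32.5.
The farthest remaining point P_1 is at distance² 26.5 ≤ 32.5.
Diameter = 2r = 2√(32.5) ≈ 11.402.

11.402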